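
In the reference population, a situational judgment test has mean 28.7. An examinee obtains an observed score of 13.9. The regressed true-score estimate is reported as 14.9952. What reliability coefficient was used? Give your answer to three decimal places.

0.926

T̂ = ρX + (1 − ρ)μ  ⇒  T̂ − μ = ρ(X − μ)
ρ = (T̂ − μ)/(X − μ) = (14.9952 − 28.7) / (13.9 − 28.7) = -13.7048 / -14.8 = 0.92600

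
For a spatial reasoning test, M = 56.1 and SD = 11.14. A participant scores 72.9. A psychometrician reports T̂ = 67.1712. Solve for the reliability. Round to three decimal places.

0.659

T̂ = ρX + (1 − ρ)μ  ⇒  T̂ − μ = ρ(X − μ)
ρ = (T̂ − μ)/(X − μ) = (67.1712 − 56.1) / (72.9 − 56.1) = 11.0712 / 16.8 = 0.65900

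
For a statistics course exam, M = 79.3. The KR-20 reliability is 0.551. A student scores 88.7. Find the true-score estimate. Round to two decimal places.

Regress the observed score toward the mean by the unreliability: T̂ = 0.551·88.7 + 0.449·79.3 = 48.8737 + 35.6057 = 84.479.

84.48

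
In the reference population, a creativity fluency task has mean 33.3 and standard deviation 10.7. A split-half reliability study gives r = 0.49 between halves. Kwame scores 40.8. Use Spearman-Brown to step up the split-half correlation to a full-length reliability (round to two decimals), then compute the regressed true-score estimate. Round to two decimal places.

38.25

Spearman-Brown: ρ = 2r/(1 + r) = 2(0.49)/(1 + 0.49) = 0.980/1.49 = 0.6577 → 0.66
T̂ = ρX + (1 − ρ)μ
  = 0.66 × 40.8 + 0.34 × 33.3
  = 26.928 + 11.322
  = 38.250
  ≈ 38.25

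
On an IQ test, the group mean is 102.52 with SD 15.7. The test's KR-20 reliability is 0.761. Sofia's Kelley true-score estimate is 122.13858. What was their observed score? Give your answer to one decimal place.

128.3

T̂ = ρX + (1 − ρ)μ  ⇒  X = (T̂ − (1 − ρ)μ) / ρ
X = (122.13858 − 0.239 × 102.52) / 0.761 = (122.13858 − 24.50228) / 0.761 = 97.63630 / 0.761 = 128.300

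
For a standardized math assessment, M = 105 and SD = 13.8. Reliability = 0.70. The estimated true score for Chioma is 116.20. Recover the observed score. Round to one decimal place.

121.0

T̂ = ρX + (1 − ρ)μ  ⇒  X = (T̂ − (1 − ρ)μ) / ρ
X = (116.20 − 0.30 × 105) / 0.70 = (116.20 − 31.50) / 0.70 = 84.70 / 0.70 = 121.000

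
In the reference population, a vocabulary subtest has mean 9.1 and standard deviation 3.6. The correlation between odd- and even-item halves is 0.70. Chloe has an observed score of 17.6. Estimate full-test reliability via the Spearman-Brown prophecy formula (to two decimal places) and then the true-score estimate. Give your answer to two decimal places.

16.07

Spearman-Brown: ρ = 2r/(1 + r) = 2(0.70)/(1 + 0.70) = 1.400/1.70 = 0.8235 → 0.82
Weight the observed score by reliability and the mean by (1 − reliability): T̂ = 0.82·17.6 + 0.18·9.1 = 14.432 + 1.638 = 16.070.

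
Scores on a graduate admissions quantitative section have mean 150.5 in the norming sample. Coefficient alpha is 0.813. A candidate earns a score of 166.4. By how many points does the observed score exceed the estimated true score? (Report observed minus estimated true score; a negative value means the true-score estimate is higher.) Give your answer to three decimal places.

2.973

T̂ = 0.813(166.4) + 0.187(150.5) = 135.2832 + 28.1435 = 163.42670 → 163.4267
X − T̂ = 166.4 − 163.4267 = 2.9733 → 2.973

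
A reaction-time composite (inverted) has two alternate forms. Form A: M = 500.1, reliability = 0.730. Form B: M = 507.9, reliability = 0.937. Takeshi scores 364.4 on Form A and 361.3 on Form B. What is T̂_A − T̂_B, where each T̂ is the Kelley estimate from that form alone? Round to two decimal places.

T̂_A = 0.730(364.4) + 0.270(500.1) = 401.0390
T̂_B = 0.937(361.3) + 0.063(507.9) = 370.5358
T̂_A − T̂_B = 30.5032

30.50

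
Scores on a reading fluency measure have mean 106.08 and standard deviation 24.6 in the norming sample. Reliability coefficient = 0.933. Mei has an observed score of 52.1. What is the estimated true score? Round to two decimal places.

T̂ = ρX + (1 − ρ)μ
  = 0.933 × 52.1 + 0.067 × 106.08
  = 48.6093 + 7.10736
  = 55.717
  ≈ 55.72

55.72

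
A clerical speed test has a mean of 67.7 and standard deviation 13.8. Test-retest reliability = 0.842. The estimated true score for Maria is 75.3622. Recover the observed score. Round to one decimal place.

76.8

T̂ = ρX + (1 − ρ)μ  ⇒  X = (T̂ − (1 − ρ)μ) / ρ
X = (75.3622 − 0.158 × 67.7) / 0.842 = (75.3622 − 10.6966) / 0.842 = 64.6656 / 0.842 = 76.800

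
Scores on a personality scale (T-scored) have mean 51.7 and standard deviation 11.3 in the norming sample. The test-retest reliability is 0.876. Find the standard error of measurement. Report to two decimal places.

3.98

SEM = SD · √(1 − ρ) = 11.3 × √0.124 = 11.3 × 0.3521 = 3.979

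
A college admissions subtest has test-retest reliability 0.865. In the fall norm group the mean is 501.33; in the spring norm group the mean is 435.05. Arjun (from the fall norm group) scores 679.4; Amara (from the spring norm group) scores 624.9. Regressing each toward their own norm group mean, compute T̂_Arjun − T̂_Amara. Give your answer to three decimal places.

T̂_Arjun = 0.865(679.4) + 0.135(501.33) = 655.36055
T̂_Amara = 0.865(624.9) + 0.135(435.05) = 599.27025
Difference = 655.36055 − 599.27025 = 56.09030

56.090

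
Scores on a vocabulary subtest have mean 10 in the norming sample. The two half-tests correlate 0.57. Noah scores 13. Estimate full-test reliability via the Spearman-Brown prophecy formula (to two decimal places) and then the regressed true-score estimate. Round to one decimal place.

12.2

Spearman-Brown: ρ = 2r/(1 + r) = 2(0.57)/(1 + 0.57) = 1.140/1.57 = 0.7261 → 0.73
Weight the observed score by reliability and the mean by (1 − reliability): T̂ = 0.73·13 + 0.27·10 = 9.49 + 2.70 = 12.19.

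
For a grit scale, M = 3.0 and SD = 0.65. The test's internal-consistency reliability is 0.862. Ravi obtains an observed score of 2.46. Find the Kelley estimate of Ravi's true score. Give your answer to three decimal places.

2.535

T̂ = ρX + (1 − ρ)μ
  = 0.862 × 2.46 + 0.138 × 3.0
  = 2.12052 + 0.4140
  = 2.5345
  ≈ 2.535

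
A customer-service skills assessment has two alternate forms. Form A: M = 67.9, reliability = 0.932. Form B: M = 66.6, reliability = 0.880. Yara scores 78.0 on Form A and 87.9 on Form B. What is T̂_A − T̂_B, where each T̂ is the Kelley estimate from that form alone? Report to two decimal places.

-8.03

T̂_A = 0.932(78.0) + 0.068(67.9) = 77.3132
T̂_B = 0.880(87.9) + 0.120(66.6) = 85.3440
T̂_A − T̂_B = -8.0308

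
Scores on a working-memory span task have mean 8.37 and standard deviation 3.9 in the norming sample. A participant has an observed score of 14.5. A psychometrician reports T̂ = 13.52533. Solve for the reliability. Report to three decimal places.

0.841

T̂ = ρX + (1 − ρ)μ  ⇒  T̂ − μ = ρ(X − μ)
ρ = (T̂ − μ)/(X − μ) = (13.52533 − 8.37) / (14.5 − 8.37) = 5.15533 / 6.13 = 0.84100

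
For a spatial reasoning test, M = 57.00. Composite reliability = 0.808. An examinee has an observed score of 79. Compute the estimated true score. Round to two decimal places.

T̂ = ρX + (1 − ρ)μ
  = 0.808 × 79 + 0.192 × 57.00
  = 63.832 + 10.94400
  = 74.776
  ≈ 74.78

74.78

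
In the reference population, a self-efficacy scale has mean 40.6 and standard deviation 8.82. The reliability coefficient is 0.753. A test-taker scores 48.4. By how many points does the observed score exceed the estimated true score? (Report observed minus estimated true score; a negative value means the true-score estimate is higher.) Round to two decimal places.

T̂ = 0.753(48.4) + 0.247(40.6) = 36.4452 + 10.0282 = 46.4734 → 46.473
X − T̂ = 48.4 − 46.473 = 1.927 → 1.93

1.93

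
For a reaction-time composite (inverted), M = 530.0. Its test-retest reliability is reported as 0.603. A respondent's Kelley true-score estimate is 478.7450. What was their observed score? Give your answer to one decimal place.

445.0

T̂ = ρX + (1 − ρ)μ  ⇒  X = (T̂ − (1 − ρ)μ) / ρ
X = (478.7450 − 0.397 × 530.0) / 0.603 = (478.7450 − 210.4100) / 0.603 = 268.3350 / 0.603 = 445.000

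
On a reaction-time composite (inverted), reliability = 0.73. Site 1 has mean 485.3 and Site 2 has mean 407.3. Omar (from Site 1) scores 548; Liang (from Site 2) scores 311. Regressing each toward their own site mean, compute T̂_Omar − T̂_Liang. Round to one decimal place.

194.1

T̂_Omar = 0.73(548) + 0.27(485.3) = 531.071
T̂_Liang = 0.73(311) + 0.27(407.3) = 337.001
Difference = 531.071 − 337.001 = 194.070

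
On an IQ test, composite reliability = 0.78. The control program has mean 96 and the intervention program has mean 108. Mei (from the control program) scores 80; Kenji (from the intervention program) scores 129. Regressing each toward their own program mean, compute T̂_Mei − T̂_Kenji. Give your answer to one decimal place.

-40.9

T̂_Mei = 0.78(80) + 0.22(96) = 83.520
T̂_Kenji = 0.78(129) + 0.22(108) = 124.380
Difference = 83.520 − 124.380 = -40.860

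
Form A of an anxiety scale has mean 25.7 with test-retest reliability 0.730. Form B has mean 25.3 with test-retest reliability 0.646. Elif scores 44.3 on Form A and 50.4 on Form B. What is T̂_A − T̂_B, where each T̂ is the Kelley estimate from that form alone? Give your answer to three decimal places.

T̂_A = 0.730(44.3) + 0.270(25.7) = 39.27800
T̂_B = 0.646(50.4) + 0.354(25.3) = 41.51460
T̂_A − T̂_B = -2.23660

-2.237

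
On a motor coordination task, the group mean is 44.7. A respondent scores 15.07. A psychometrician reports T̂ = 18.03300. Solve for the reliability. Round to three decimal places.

T̂ = ρX + (1 − ρ)μ  ⇒  T̂ − μ = ρ(X − μ)
ρ = (T̂ − μ)/(X − μ) = (18.03300 − 44.7) / (15.07 − 44.7) = -26.66700 / -29.63 = 0.90000

0.900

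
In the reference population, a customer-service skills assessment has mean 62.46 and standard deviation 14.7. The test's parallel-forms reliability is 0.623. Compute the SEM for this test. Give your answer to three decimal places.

9.026

SEM = SD · √(1 − ρ) = 14.7 × √0.377 = 14.7 × 0.6140 = 9.0258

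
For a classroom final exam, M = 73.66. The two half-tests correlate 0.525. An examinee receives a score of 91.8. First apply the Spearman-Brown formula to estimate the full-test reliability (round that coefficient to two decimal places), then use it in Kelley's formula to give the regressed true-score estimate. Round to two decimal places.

86.18

Spearman-Brown: ρ = 2r/(1 + r) = 2(0.525)/(1 + 0.525) = 1.0500/1.525 = 0.6885 → 0.69
T̂ = 0.69(91.8) + 0.31(73.66) = 63.342 + 22.8346 = 86.177 → 86.18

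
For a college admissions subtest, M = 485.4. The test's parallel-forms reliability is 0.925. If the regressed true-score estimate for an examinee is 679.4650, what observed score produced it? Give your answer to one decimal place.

695.2

T̂ = ρX + (1 − ρ)μ  ⇒  X = (T̂ − (1 − ρ)μ) / ρ
X = (679.4650 − 0.075 × 485.4) / 0.925 = (679.4650 − 36.4050) / 0.925 = 643.0600 / 0.925 = 695.200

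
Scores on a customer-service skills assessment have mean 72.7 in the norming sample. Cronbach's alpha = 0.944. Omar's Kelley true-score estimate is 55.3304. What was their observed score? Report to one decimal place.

T̂ = ρX + (1 − ρ)μ  ⇒  X = (T̂ − (1 − ρ)μ) / ρ
X = (55.3304 − 0.056 × 72.7) / 0.944 = (55.3304 − 4.0712) / 0.944 = 51.2592 / 0.944 = 54.300

54.3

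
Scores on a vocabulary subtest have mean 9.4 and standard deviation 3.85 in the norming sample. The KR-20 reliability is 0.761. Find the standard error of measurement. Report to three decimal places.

1.882

SEM = SD · √(1 − ρ) = 3.85 × √0.239 = 3.85 × 0.4889 = 1.8822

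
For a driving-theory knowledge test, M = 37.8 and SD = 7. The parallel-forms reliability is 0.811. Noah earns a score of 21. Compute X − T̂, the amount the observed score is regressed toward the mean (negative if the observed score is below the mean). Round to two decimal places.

T̂ = ρX + (1 − ρ)μ
  = 0.811 × 21 + 0.189 × 37.8
  = 17.031 + 7.1442
  = 24.1752
  ≈ 24.175
X − T̂ = 21 − 24.175 = -3.175 → -3.18

-3.18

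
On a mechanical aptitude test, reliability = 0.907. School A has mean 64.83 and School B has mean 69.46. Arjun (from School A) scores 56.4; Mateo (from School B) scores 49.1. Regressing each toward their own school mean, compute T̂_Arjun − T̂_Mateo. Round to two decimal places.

T̂_Arjun = 0.907(56.4) + 0.093(64.83) = 57.1840
T̂_Mateo = 0.907(49.1) + 0.093(69.46) = 50.9935
Difference = 57.1840 − 50.9935 = 6.1905

6.19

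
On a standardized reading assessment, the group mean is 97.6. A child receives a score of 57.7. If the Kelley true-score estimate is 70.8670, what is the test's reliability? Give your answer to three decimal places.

T̂ = ρX + (1 − ρ)μ  ⇒  T̂ − μ = ρ(X − μ)
ρ = (T̂ − μ)/(X − μ) = (70.8670 − 97.6) / (57.7 − 97.6) = -26.7330 / -39.9 = 0.67000

0.670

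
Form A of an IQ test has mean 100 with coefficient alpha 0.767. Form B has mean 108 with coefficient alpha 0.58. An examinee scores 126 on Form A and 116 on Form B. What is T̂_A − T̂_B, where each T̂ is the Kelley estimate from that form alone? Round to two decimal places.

T̂_A = 0.767(126) + 0.233(100) = 119.9420
T̂_B = 0.58(116) + 0.42(108) = 112.6400
T̂_A − T̂_B = 7.3020

7.30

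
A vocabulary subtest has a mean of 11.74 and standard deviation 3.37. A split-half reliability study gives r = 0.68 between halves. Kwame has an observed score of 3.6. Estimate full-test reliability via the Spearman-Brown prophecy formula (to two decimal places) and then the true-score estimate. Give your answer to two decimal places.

5.15

Spearman-Brown: ρ = 2r/(1 + r) = 2(0.68)/(1 + 0.68) = 1.360/1.68 = 0.8095 → 0.81
Regress the observed score toward the mean by the unreliability: T̂ = 0.81·3.6 + 0.19·11.74 = 2.916 + 2.2306 = 5.147.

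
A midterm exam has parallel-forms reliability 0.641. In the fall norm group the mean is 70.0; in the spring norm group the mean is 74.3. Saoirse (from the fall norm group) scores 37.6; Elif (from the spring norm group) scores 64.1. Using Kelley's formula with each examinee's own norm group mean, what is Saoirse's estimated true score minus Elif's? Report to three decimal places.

T̂_Saoirse = 0.641(37.6) + 0.359(70.0) = 49.23160
T̂_Elif = 0.641(64.1) + 0.359(74.3) = 67.76180
Difference = 49.23160 − 67.76180 = -18.53020

-18.530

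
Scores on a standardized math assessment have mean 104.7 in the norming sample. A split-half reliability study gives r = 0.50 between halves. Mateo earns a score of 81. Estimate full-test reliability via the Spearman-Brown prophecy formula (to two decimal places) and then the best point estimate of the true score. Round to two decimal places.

Spearman-Brown: ρ = 2r/(1 + r) = 2(0.50)/(1 + 0.50) = 1.000/1.50 = 0.6667 → 0.67
T̂ = 0.67(81) + 0.33(104.7) = 54.27 + 34.551 = 88.821 → 88.82

88.82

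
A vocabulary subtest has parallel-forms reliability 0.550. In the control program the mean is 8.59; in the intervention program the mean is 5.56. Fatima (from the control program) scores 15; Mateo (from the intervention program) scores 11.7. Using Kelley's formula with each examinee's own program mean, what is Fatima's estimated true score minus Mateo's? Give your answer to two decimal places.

3.18

T̂_Fatima = 0.550(15) + 0.450(8.59) = 12.1155
T̂_Mateo = 0.550(11.7) + 0.450(5.56) = 8.9370
Difference = 12.1155 − 8.9370 = 3.1785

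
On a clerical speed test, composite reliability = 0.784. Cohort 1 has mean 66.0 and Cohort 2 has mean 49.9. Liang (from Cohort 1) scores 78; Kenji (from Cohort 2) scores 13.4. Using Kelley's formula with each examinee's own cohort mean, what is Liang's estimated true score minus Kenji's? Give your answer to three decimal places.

54.124

T̂_Liang = 0.784(78) + 0.216(66.0) = 75.40800
T̂_Kenji = 0.784(13.4) + 0.216(49.9) = 21.28400
Difference = 75.40800 − 21.28400 = 54.12400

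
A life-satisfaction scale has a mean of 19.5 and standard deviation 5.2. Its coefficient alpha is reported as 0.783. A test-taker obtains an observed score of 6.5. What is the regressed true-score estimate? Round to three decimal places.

9.321

T̂ = 0.783(6.5) + 0.217(19.5) = 5.0895 + 4.2315 = 9.3210 → 9.321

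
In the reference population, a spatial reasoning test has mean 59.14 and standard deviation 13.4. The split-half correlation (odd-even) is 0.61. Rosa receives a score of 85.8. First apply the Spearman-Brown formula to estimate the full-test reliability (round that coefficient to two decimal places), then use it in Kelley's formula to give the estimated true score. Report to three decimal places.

79.402

Spearman-Brown: ρ = 2r/(1 + r) = 2(0.61)/(1 + 0.61) = 1.220/1.61 = 0.7578 → 0.76
Kelley's formula gives T̂ = 0.76·85.8 + 0.24·59.14 = 65.208 + 14.1936 = 79.4016.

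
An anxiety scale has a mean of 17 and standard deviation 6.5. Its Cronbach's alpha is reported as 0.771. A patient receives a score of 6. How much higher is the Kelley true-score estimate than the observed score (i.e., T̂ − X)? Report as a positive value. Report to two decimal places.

2.52

Weight the observed score by reliability and the mean by (1 − reliability): T̂ = 0.771·6 + 0.229·17 = 4.626 + 3.893 = 8.5190.
T̂ − X = 8.519 − 6 = 2.519 → 2.52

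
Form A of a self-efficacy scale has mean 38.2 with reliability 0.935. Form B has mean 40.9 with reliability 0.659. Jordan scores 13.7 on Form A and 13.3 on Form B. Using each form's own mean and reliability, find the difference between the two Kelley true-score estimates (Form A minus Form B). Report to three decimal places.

T̂_A = 0.935(13.7) + 0.065(38.2) = 15.29250
T̂_B = 0.659(13.3) + 0.341(40.9) = 22.71160
T̂_A − T̂_B = -7.41910

-7.419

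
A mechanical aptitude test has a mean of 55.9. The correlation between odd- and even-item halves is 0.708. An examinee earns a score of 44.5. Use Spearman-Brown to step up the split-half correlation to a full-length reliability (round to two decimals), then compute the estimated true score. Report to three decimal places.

46.438

Spearman-Brown: ρ = 2r/(1 + r) = 2(0.708)/(1 + 0.708) = 1.4160/1.708 = 0.8290 → 0.83
Kelley's formula gives T̂ = 0.83·44.5 + 0.17·55.9 = 36.935 + 9.503 = 46.4380.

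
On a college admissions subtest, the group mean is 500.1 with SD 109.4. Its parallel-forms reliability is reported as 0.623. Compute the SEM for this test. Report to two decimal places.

67.17

SEM = SD · √(1 − ρ) = 109.4 × √0.377 = 109.4 × 0.6140 = 67.172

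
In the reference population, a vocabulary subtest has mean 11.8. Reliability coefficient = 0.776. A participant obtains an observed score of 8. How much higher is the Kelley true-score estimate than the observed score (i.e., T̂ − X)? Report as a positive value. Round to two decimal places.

T̂ = 0.776(8) + 0.224(11.8) = 6.208 + 2.6432 = 8.8512 → 8.851
T̂ − X = 8.851 − 8 = 0.851 → 0.85

0.85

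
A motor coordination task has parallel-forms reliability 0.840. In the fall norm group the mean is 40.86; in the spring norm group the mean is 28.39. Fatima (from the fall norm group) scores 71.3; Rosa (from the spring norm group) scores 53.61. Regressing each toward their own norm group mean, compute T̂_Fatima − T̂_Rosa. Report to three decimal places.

T̂_Fatima = 0.840(71.3) + 0.160(40.86) = 66.42960
T̂_Rosa = 0.840(53.61) + 0.160(28.39) = 49.57480
Difference = 66.42960 − 49.57480 = 16.85480

16.855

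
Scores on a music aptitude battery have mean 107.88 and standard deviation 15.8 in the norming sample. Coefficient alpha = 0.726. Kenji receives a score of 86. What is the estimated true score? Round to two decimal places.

92.00

T̂ = ρX + (1 − ρ)μ
  = 0.726 × 86 + 0.274 × 107.88
  = 62.436 + 29.55912
  = 91.995
  ≈ 92.00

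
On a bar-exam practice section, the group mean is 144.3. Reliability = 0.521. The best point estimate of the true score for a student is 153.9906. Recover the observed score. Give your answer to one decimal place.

T̂ = ρX + (1 − ρ)μ  ⇒  X = (T̂ − (1 − ρ)μ) / ρ
X = (153.9906 − 0.479 × 144.3) / 0.521 = (153.9906 − 69.1197) / 0.521 = 84.8709 / 0.521 = 162.900

162.9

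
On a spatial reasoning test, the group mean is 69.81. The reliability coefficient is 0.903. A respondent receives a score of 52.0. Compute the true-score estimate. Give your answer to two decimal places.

53.73

T̂ = ρX + (1 − ρ)μ
  = 0.903 × 52.0 + 0.097 × 69.81
  = 46.9560 + 6.77157
  = 53.728
  ≈ 53.73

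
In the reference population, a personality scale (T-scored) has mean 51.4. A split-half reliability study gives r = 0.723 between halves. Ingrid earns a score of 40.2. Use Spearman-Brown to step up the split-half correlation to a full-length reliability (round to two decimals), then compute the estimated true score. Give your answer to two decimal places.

41.99

Spearman-Brown: ρ = 2r/(1 + r) = 2(0.723)/(1 + 0.723) = 1.4460/1.723 = 0.8392 → 0.84
T̂ = 0.84(40.2) + 0.16(51.4) = 33.768 + 8.224 = 41.992 → 41.99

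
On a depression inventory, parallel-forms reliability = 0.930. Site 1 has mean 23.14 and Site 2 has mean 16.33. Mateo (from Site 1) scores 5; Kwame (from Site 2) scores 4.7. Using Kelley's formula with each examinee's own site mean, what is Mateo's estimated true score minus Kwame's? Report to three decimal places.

T̂_Mateo = 0.930(5) + 0.070(23.14) = 6.26980
T̂_Kwame = 0.930(4.7) + 0.070(16.33) = 5.51410
Difference = 6.26980 − 5.51410 = 0.75570

0.756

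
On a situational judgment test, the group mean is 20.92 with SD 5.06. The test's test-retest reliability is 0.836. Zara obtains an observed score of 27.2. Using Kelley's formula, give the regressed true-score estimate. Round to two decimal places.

26.17

T̂ = 0.836(27.2) + 0.164(20.92) = 22.7392 + 3.43088 = 26.170 → 26.17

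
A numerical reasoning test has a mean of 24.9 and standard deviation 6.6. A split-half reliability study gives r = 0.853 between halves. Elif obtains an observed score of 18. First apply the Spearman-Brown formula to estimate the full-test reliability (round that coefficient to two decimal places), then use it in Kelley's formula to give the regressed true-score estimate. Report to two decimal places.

18.55

Spearman-Brown: ρ = 2r/(1 + r) = 2(0.853)/(1 + 0.853) = 1.7060/1.853 = 0.9207 → 0.92
T̂ = ρX + (1 − ρ)μ
  = 0.92 × 18 + 0.08 × 24.9
  = 16.56 + 1.992
  = 18.552
  ≈ 18.55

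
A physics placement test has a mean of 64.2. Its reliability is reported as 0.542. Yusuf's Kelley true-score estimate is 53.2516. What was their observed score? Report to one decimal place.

44.0

T̂ = ρX + (1 − ρ)μ  ⇒  X = (T̂ − (1 − ρ)μ) / ρ
X = (53.2516 − 0.458 × 64.2) / 0.542 = (53.2516 − 29.4036) / 0.542 = 23.8480 / 0.542 = 44.000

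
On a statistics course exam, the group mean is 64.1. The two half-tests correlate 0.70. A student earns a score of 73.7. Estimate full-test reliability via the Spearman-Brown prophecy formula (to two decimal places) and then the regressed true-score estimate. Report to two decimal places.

71.97

Spearman-Brown: ρ = 2r/(1 + r) = 2(0.70)/(1 + 0.70) = 1.400/1.70 = 0.8235 → 0.82
T̂ = ρX + (1 − ρ)μ
  = 0.82 × 73.7 + 0.18 × 64.1
  = 60.434 + 11.538
  = 71.972
  ≈ 71.97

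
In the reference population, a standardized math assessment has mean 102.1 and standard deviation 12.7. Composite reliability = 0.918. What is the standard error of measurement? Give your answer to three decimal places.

SEM = SD · √(1 − ρ) = 12.7 × √0.082 = 12.7 × 0.2864 = 3.6367

3.637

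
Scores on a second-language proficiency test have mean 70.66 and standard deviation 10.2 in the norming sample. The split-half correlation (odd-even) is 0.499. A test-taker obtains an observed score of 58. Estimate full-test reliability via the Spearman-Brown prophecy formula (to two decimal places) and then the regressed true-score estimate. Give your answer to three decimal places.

Spearman-Brown: ρ = 2r/(1 + r) = 2(0.499)/(1 + 0.499) = 0.9980/1.499 = 0.6658 → 0.67
T̂ = 0.67(58) + 0.33(70.66) = 38.86 + 23.3178 = 62.1778 → 62.178

62.178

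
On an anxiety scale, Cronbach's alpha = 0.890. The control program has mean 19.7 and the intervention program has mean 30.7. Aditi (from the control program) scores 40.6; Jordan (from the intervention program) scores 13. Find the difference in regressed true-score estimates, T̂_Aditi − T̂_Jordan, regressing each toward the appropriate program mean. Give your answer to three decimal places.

23.354

T̂_Aditi = 0.890(40.6) + 0.110(19.7) = 38.30100
T̂_Jordan = 0.890(13) + 0.110(30.7) = 14.94700
Difference = 38.30100 − 14.94700 = 23.35400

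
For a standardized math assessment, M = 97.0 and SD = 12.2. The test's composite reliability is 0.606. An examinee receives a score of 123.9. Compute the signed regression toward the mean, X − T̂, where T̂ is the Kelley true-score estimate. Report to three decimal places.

10.599

Weight the observed score by reliability and the mean by (1 − reliability): T̂ = 0.606·123.9 + 0.394·97.0 = 75.0834 + 38.2180 = 113.30140.
X − T̂ = 123.9 − 113.3014 = 10.5986 → 10.599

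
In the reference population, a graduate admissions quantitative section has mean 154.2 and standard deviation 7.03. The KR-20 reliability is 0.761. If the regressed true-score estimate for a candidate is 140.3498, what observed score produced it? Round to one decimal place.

136.0

T̂ = ρX + (1 − ρ)μ  ⇒  X = (T̂ − (1 − ρ)μ) / ρ
X = (140.3498 − 0.239 × 154.2) / 0.761 = (140.3498 − 36.8538) / 0.761 = 103.4960 / 0.761 = 136.000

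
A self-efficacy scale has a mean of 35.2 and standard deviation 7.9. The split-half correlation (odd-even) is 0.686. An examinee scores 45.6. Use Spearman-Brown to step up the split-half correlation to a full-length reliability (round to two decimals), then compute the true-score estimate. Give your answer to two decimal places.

Spearman-Brown: ρ = 2r/(1 + r) = 2(0.686)/(1 + 0.686) = 1.3720/1.686 = 0.8138 → 0.81
T̂ = 0.81(45.6) + 0.19(35.2) = 36.936 + 6.688 = 43.624 → 43.62

43.62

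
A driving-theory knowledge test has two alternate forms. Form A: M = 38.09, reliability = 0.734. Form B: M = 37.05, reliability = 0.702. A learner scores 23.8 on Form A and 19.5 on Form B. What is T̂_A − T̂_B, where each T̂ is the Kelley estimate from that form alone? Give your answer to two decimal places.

2.87

T̂_A = 0.734(23.8) + 0.266(38.09) = 27.6011
T̂_B = 0.702(19.5) + 0.298(37.05) = 24.7299
T̂_A − T̂_B = 2.8712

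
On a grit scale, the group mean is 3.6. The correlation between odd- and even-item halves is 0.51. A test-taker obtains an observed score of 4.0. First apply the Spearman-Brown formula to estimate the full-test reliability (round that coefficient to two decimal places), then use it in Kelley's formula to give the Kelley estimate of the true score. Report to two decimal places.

3.87

Spearman-Brown: ρ = 2r/(1 + r) = 2(0.51)/(1 + 0.51) = 1.020/1.51 = 0.6755 → 0.68
T̂ = ρX + (1 − ρ)μ
  = 0.68 × 4.0 + 0.32 × 3.6
  = 2.720 + 1.152
  = 3.872
  ≈ 3.87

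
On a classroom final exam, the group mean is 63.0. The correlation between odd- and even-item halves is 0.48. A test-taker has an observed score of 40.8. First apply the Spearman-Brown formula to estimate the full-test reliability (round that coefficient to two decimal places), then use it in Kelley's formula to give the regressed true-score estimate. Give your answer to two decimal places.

Spearman-Brown: ρ = 2r/(1 + r) = 2(0.48)/(1 + 0.48) = 0.960/1.48 = 0.6486 → 0.65
T̂ = ρX + (1 − ρ)μ
  = 0.65 × 40.8 + 0.35 × 63.0
  = 26.520 + 22.050
  = 48.570
  ≈ 48.57

48.57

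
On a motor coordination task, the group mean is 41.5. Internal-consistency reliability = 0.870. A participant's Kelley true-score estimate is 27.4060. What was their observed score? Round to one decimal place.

25.3

T̂ = ρX + (1 − ρ)μ  ⇒  X = (T̂ − (1 − ρ)μ) / ρ
X = (27.4060 − 0.130 × 41.5) / 0.870 = (27.4060 − 5.3950) / 0.870 = 22.0110 / 0.870 = 25.300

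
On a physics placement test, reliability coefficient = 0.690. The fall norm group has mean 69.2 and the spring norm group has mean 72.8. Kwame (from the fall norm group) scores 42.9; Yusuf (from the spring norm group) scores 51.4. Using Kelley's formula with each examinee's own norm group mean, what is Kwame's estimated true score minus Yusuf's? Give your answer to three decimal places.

-6.981

T̂_Kwame = 0.690(42.9) + 0.310(69.2) = 51.05300
T̂_Yusuf = 0.690(51.4) + 0.310(72.8) = 58.03400
Difference = 51.05300 − 58.03400 = -6.98100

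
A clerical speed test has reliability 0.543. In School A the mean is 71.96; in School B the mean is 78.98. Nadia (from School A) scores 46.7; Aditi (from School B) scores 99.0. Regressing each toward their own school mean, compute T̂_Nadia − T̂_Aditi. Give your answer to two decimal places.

T̂_Nadia = 0.543(46.7) + 0.457(71.96) = 58.2438
T̂_Aditi = 0.543(99.0) + 0.457(78.98) = 89.8509
Difference = 58.2438 − 89.8509 = -31.6070

-31.61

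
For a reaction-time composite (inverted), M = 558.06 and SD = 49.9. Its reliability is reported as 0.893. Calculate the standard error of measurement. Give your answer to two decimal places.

SEM = SD · √(1 − ρ) = 49.9 × √0.107 = 49.9 × 0.3271 = 16.323

16.32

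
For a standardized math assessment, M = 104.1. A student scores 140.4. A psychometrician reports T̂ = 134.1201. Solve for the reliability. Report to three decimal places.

T̂ = ρX + (1 − ρ)μ  ⇒  T̂ − μ = ρ(X − μ)
ρ = (T̂ − μ)/(X − μ) = (134.1201 − 104.1) / (140.4 − 104.1) = 30.0201 / 36.3 = 0.82700

0.827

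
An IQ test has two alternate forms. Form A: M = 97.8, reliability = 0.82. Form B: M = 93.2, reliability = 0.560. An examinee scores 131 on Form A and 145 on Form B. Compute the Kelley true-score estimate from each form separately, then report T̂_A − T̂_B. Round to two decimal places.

2.82

T̂_A = 0.82(131) + 0.18(97.8) = 125.0240
T̂_B = 0.560(145) + 0.440(93.2) = 122.2080
T̂_A − T̂_B = 2.8160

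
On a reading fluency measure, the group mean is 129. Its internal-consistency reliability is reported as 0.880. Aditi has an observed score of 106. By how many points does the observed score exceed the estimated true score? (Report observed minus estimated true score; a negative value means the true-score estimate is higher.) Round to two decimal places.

-2.76

Weight the observed score by reliability and the mean by (1 − reliability): T̂ = 0.880·106 + 0.120·129 = 93.280 + 15.480 = 108.7600.
X − T̂ = 106 − 108.760 = -2.760 → -2.76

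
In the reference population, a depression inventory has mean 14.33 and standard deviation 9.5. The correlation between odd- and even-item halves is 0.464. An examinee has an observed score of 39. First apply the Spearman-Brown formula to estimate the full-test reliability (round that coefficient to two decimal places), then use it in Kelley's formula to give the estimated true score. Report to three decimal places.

29.872

Spearman-Brown: ρ = 2r/(1 + r) = 2(0.464)/(1 + 0.464) = 0.9280/1.464 = 0.6339 → 0.63
T̂ = 0.63(39) + 0.37(14.33) = 24.57 + 5.3021 = 29.8721 → 29.872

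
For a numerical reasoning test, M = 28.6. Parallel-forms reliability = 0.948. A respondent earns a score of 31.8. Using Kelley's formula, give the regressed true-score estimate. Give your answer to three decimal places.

31.634

Regress the observed score toward the mean by the unreliability: T̂ = 0.948·31.8 + 0.052·28.6 = 30.1464 + 1.4872 = 31.6336.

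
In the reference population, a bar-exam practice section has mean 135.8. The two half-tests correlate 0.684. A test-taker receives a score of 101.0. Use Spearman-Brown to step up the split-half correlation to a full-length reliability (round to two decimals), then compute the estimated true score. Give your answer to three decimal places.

Spearman-Brown: ρ = 2r/(1 + r) = 2(0.684)/(1 + 0.684) = 1.3680/1.684 = 0.8124 → 0.81
T̂ = ρX + (1 − ρ)μ
  = 0.81 × 101.0 + 0.19 × 135.8
  = 81.810 + 25.802
  = 107.6120
  ≈ 107.612

107.612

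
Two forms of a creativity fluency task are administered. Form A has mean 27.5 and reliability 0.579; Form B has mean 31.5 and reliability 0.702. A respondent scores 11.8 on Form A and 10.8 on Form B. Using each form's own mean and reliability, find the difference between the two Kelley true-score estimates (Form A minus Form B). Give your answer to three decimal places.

T̂_A = 0.579(11.8) + 0.421(27.5) = 18.40970
T̂_B = 0.702(10.8) + 0.298(31.5) = 16.96860
T̂_A − T̂_B = 1.44110

1.441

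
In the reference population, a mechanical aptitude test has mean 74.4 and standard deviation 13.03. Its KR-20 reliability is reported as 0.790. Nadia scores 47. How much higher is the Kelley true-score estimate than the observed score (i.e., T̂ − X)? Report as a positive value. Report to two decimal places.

5.75

T̂ = 0.790(47) + 0.210(74.4) = 37.130 + 15.6240 = 52.7540 → 52.754
T̂ − X = 52.754 − 47 = 5.754 → 5.75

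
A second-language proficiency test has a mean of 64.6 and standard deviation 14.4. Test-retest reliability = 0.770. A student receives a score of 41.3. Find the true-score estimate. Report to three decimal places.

Regress the observed score toward the mean by the unreliability: T̂ = 0.770·41.3 + 0.230·64.6 = 31.8010 + 14.8580 = 46.6590.

46.659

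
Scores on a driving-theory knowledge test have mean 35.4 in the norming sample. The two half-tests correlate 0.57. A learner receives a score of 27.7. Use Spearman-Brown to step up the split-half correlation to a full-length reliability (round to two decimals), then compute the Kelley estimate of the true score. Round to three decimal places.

29.779

Spearman-Brown: ρ = 2r/(1 + r) = 2(0.57)/(1 + 0.57) = 1.140/1.57 = 0.7261 → 0.73
Regress the observed score toward the mean by the unreliability: T̂ = 0.73·27.7 + 0.27·35.4 = 20.221 + 9.558 = 29.7790.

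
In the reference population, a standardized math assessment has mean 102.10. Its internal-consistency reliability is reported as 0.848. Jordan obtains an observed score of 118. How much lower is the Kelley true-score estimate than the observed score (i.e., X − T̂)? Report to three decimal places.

T̂ = ρX + (1 − ρ)μ
  = 0.848 × 118 + 0.152 × 102.10
  = 100.064 + 15.51920
  = 115.58320
  ≈ 115.5832
X − T̂ = 118 − 115.5832 = 2.4168 → 2.417

2.417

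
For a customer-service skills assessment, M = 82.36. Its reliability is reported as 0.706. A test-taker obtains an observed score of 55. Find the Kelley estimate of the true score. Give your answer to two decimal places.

T̂ = ρX + (1 − ρ)μ
  = 0.706 × 55 + 0.294 × 82.36
  = 38.830 + 24.21384
  = 63.044
  ≈ 63.04

63.04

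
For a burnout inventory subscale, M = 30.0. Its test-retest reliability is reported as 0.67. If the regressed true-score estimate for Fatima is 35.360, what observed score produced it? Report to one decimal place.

38.0

T̂ = ρX + (1 − ρ)μ  ⇒  X = (T̂ − (1 − ρ)μ) / ρ
X = (35.360 − 0.33 × 30.0) / 0.67 = (35.360 − 9.900) / 0.67 = 25.460 / 0.67 = 38.000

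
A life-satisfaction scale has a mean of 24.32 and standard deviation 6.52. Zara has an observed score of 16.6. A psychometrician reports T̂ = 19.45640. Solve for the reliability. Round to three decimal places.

0.630

T̂ = ρX + (1 − ρ)μ  ⇒  T̂ − μ = ρ(X − μ)
ρ = (T̂ − μ)/(X − μ) = (19.45640 − 24.32) / (16.6 − 24.32) = -4.86360 / -7.72 = 0.63000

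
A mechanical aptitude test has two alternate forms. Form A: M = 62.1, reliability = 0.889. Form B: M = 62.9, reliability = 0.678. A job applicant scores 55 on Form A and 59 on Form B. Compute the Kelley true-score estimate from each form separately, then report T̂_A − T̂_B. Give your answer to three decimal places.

-4.468

T̂_A = 0.889(55) + 0.111(62.1) = 55.78810
T̂_B = 0.678(59) + 0.322(62.9) = 60.25580
T̂_A − T̂_B = -4.46770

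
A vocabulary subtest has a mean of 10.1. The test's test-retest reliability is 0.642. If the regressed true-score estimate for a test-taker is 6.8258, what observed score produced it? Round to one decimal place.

5.0

T̂ = ρX + (1 − ρ)μ  ⇒  X = (T̂ − (1 − ρ)μ) / ρ
X = (6.8258 − 0.358 × 10.1) / 0.642 = (6.8258 − 3.6158) / 0.642 = 3.2100 / 0.642 = 5.000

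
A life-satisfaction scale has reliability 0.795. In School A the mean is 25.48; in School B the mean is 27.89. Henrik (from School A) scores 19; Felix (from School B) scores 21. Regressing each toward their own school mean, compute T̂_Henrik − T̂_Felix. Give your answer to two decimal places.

-2.08

T̂_Henrik = 0.795(19) + 0.205(25.48) = 20.3284
T̂_Felix = 0.795(21) + 0.205(27.89) = 22.4124
Difference = 20.3284 − 22.4124 = -2.0841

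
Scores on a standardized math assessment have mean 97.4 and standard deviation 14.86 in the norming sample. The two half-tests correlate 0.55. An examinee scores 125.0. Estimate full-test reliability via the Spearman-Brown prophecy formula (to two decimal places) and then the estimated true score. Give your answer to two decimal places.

Spearman-Brown: ρ = 2r/(1 + r) = 2(0.55)/(1 + 0.55) = 1.100/1.55 = 0.7097 → 0.71
T̂ = ρX + (1 − ρ)μ
  = 0.71 × 125.0 + 0.29 × 97.4
  = 88.750 + 28.246
  = 116.996
  ≈ 117.00

117.00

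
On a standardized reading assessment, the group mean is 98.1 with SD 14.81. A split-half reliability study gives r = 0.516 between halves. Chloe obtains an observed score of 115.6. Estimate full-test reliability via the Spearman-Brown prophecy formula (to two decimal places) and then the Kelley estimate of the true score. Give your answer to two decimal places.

Spearman-Brown: ρ = 2r/(1 + r) = 2(0.516)/(1 + 0.516) = 1.0320/1.516 = 0.6807 → 0.68
T̂ = 0.68(115.6) + 0.32(98.1) = 78.608 + 31.392 = 110.000 → 110.00

110.00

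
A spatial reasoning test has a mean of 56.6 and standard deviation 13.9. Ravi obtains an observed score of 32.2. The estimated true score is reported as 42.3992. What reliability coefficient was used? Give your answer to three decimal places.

T̂ = ρX + (1 − ρ)μ  ⇒  T̂ − μ = ρ(X − μ)
ρ = (T̂ − μ)/(X − μ) = (42.3992 − 56.6) / (32.2 − 56.6) = -14.2008 / -24.4 = 0.58200

0.582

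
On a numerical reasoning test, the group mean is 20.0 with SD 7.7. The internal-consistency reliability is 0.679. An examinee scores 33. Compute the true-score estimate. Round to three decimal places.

T̂ = 0.679(33) + 0.321(20.0) = 22.407 + 6.4200 = 28.8270 → 28.827

28.827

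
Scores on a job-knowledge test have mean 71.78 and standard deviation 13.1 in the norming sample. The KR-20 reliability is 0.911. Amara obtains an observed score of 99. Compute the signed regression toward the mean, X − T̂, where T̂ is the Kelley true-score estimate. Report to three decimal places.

Kelley's formula gives T̂ = 0.911·99 + 0.089·71.78 = 90.189 + 6.38842 = 96.57742.
X − T̂ = 99 − 96.5774 = 2.4226 → 2.423

2.423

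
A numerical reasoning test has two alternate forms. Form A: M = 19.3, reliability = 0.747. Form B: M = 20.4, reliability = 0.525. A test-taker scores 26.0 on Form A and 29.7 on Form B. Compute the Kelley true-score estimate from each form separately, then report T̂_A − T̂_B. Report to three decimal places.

-0.978

T̂_A = 0.747(26.0) + 0.253(19.3) = 24.30490
T̂_B = 0.525(29.7) + 0.475(20.4) = 25.28250
T̂_A − T̂_B = -0.97760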